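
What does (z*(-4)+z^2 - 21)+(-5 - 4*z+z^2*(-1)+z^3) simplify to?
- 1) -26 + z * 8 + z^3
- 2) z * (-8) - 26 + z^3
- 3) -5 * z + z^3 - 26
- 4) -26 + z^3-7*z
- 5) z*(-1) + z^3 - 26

Adding the polynomials and combining like terms:
(z*(-4) + z^2 - 21) + (-5 - 4*z + z^2*(-1) + z^3)
= z * (-8) - 26 + z^3
2) z * (-8) - 26 + z^3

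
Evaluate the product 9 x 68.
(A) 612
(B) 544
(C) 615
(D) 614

9 * 68 = 612
A) 612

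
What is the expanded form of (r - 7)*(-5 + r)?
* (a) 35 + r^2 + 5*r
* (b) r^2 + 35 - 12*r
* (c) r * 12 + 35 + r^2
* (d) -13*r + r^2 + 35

Expanding (r - 7)*(-5 + r):
= r^2 + 35 - 12*r
b) r^2 + 35 - 12*r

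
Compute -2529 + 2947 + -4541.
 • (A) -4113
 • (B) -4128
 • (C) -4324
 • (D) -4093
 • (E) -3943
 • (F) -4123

First: -2529 + 2947 = 418
Then: 418 + -4541 = -4123
F) -4123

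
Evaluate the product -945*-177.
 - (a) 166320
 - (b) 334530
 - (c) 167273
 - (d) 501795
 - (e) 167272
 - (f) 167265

-945 * -177 = 167265
f) 167265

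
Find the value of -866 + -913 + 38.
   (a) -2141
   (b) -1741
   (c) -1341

First: -866 + -913 = -1779
Then: -1779 + 38 = -1741
b) -1741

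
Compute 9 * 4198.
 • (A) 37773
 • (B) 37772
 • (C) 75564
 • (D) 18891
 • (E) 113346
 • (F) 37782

9 * 4198 = 37782
F) 37782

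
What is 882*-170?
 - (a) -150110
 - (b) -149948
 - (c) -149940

882 * -170 = -149940
c) -149940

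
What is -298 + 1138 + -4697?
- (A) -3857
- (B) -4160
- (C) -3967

First: -298 + 1138 = 840
Then: 840 + -4697 = -3857
A) -3857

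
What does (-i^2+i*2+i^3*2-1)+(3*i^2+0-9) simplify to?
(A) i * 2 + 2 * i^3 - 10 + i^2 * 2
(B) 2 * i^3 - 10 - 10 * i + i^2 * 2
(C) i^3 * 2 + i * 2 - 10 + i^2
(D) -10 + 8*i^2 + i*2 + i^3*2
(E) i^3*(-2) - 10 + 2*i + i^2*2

Adding the polynomials and combining like terms:
(-i^2 + i*2 + i^3*2 - 1) + (3*i^2 + 0 - 9)
= i * 2 + 2 * i^3 - 10 + i^2 * 2
A) i * 2 + 2 * i^3 - 10 + i^2 * 2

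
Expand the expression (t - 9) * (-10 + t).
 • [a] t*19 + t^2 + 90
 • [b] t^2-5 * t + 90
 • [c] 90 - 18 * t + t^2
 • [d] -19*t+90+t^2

Expanding (t - 9) * (-10 + t):
= -19*t+90+t^2
d) -19*t+90+t^2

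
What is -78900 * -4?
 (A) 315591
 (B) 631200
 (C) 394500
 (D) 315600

-78900 * -4 = 315600
D) 315600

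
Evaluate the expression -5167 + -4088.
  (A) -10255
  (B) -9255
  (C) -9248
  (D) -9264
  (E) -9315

-5167 + -4088 = -9255
B) -9255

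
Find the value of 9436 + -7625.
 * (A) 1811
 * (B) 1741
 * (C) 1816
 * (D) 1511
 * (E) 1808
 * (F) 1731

9436 + -7625 = 1811
A) 1811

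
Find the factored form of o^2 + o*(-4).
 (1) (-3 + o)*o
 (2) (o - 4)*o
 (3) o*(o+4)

We need to factor o^2 + o*(-4).
The factored form is (o - 4)*o.
2) (o - 4)*o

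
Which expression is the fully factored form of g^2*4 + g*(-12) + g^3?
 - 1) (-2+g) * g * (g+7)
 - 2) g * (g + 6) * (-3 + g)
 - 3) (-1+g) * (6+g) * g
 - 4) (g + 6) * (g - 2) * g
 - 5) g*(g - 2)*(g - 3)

We need to factor g^2*4 + g*(-12) + g^3.
The factored form is (g + 6) * (g - 2) * g.
4) (g + 6) * (g - 2) * g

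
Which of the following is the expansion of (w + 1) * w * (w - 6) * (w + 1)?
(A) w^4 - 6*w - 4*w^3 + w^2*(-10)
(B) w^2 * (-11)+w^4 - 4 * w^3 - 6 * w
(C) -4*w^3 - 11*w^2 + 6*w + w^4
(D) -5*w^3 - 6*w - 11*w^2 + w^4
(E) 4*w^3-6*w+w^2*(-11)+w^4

Expanding (w + 1) * w * (w - 6) * (w + 1):
= w^2 * (-11)+w^4 - 4 * w^3 - 6 * w
B) w^2 * (-11)+w^4 - 4 * w^3 - 6 * w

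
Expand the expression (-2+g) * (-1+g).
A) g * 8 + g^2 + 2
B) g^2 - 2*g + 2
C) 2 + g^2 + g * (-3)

Expanding (-2+g) * (-1+g):
= 2 + g^2 + g * (-3)
C) 2 + g^2 + g * (-3)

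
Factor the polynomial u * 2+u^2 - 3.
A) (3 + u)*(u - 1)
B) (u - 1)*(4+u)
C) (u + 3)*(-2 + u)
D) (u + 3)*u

We need to factor u * 2+u^2 - 3.
The factored form is (3 + u)*(u - 1).
A) (3 + u)*(u - 1)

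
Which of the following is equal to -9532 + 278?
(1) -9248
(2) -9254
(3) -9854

-9532 + 278 = -9254
2) -9254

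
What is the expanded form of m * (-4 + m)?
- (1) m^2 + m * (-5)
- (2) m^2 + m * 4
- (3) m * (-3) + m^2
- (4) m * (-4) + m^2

Expanding m * (-4 + m):
= m * (-4) + m^2
4) m * (-4) + m^2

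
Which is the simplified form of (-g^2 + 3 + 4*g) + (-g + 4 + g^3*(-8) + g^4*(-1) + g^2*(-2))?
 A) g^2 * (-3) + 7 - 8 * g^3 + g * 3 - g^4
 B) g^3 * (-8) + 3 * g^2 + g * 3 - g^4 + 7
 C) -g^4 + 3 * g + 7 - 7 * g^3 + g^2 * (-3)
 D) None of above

Adding the polynomials and combining like terms:
(-g^2 + 3 + 4*g) + (-g + 4 + g^3*(-8) + g^4*(-1) + g^2*(-2))
= g^2 * (-3) + 7 - 8 * g^3 + g * 3 - g^4
A) g^2 * (-3) + 7 - 8 * g^3 + g * 3 - g^4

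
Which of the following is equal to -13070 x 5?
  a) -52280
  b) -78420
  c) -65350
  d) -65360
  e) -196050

-13070 * 5 = -65350
c) -65350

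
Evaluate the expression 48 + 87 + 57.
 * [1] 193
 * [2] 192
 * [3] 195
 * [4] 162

First: 48 + 87 = 135
Then: 135 + 57 = 192
2) 192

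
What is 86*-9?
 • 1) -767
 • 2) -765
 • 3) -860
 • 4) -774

86 * -9 = -774
4) -774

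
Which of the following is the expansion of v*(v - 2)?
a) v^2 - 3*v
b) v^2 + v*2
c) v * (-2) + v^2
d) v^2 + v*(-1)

Expanding v*(v - 2):
= v * (-2) + v^2
c) v * (-2) + v^2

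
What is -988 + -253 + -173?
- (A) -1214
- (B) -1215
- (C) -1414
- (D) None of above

First: -988 + -253 = -1241
Then: -1241 + -173 = -1414
C) -1414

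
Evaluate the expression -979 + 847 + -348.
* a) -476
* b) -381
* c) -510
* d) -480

First: -979 + 847 = -132
Then: -132 + -348 = -480
d) -480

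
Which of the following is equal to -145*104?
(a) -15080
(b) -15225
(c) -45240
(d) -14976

-145 * 104 = -15080
a) -15080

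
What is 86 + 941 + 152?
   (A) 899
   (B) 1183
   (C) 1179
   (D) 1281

First: 86 + 941 = 1027
Then: 1027 + 152 = 1179
C) 1179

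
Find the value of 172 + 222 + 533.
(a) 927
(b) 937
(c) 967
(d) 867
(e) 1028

First: 172 + 222 = 394
Then: 394 + 533 = 927
a) 927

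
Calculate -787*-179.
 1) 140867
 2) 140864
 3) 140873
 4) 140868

-787 * -179 = 140873
3) 140873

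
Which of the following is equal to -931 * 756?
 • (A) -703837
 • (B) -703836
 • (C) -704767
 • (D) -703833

-931 * 756 = -703836
B) -703836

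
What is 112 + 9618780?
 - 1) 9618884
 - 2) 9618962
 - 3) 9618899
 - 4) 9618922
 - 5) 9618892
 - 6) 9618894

112 + 9618780 = 9618892
5) 9618892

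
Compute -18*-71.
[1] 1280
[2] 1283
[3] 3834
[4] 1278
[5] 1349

-18 * -71 = 1278
4) 1278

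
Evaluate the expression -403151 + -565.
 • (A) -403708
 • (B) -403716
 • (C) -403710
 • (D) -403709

-403151 + -565 = -403716
B) -403716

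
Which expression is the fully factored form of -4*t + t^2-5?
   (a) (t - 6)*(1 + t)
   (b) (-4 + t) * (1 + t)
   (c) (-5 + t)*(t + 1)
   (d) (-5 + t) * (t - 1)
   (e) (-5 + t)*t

We need to factor -4*t + t^2-5.
The factored form is (-5 + t)*(t + 1).
c) (-5 + t)*(t + 1)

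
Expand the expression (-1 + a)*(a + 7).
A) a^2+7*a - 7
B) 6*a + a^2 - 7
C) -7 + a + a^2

Expanding (-1 + a)*(a + 7):
= 6*a + a^2 - 7
B) 6*a + a^2 - 7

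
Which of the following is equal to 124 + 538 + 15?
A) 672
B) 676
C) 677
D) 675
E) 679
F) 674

First: 124 + 538 = 662
Then: 662 + 15 = 677
C) 677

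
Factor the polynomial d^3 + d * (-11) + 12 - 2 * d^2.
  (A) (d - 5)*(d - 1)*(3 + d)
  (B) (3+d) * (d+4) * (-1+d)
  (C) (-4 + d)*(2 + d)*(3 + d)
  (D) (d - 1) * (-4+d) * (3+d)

We need to factor d^3 + d * (-11) + 12 - 2 * d^2.
The factored form is (d - 1) * (-4+d) * (3+d).
D) (d - 1) * (-4+d) * (3+d)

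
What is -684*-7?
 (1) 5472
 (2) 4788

-684 * -7 = 4788
2) 4788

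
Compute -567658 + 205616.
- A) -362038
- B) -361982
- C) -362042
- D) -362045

-567658 + 205616 = -362042
C) -362042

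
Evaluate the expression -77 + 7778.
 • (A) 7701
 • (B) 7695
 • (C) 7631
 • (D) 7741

-77 + 7778 = 7701
A) 7701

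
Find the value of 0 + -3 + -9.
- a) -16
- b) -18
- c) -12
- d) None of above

First: 0 + -3 = -3
Then: -3 + -9 = -12
c) -12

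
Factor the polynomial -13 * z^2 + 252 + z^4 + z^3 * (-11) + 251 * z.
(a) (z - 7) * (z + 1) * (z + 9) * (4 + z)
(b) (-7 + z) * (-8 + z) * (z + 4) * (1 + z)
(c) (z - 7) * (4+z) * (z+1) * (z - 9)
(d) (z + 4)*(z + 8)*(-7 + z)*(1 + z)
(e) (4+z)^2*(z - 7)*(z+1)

We need to factor -13 * z^2 + 252 + z^4 + z^3 * (-11) + 251 * z.
The factored form is (z - 7) * (4+z) * (z+1) * (z - 9).
c) (z - 7) * (4+z) * (z+1) * (z - 9)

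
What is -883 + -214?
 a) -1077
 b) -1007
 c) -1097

-883 + -214 = -1097
c) -1097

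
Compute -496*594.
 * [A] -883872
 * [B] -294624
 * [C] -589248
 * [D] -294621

-496 * 594 = -294624
B) -294624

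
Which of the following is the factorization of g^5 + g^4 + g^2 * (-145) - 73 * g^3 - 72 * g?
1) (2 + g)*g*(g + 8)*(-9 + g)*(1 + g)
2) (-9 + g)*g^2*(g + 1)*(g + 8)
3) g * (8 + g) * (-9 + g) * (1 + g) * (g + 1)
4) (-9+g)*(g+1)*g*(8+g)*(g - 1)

We need to factor g^5 + g^4 + g^2 * (-145) - 73 * g^3 - 72 * g.
The factored form is g * (8 + g) * (-9 + g) * (1 + g) * (g + 1).
3) g * (8 + g) * (-9 + g) * (1 + g) * (g + 1)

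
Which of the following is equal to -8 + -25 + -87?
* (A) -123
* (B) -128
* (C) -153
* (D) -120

First: -8 + -25 = -33
Then: -33 + -87 = -120
D) -120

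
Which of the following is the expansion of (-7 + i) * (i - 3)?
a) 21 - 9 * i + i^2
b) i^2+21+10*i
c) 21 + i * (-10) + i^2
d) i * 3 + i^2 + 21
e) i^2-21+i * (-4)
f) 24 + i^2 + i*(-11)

Expanding (-7 + i) * (i - 3):
= 21 + i * (-10) + i^2
c) 21 + i * (-10) + i^2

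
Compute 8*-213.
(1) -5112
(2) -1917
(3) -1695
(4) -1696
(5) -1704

8 * -213 = -1704
5) -1704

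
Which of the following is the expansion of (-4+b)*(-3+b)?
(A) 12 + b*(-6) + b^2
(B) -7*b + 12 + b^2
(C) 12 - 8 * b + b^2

Expanding (-4+b)*(-3+b):
= -7*b + 12 + b^2
B) -7*b + 12 + b^2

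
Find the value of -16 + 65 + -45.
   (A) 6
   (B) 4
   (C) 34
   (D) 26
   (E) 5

First: -16 + 65 = 49
Then: 49 + -45 = 4
B) 4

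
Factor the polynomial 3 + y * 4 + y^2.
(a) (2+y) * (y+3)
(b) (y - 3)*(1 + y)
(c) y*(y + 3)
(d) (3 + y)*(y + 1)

We need to factor 3 + y * 4 + y^2.
The factored form is (3 + y)*(y + 1).
d) (3 + y)*(y + 1)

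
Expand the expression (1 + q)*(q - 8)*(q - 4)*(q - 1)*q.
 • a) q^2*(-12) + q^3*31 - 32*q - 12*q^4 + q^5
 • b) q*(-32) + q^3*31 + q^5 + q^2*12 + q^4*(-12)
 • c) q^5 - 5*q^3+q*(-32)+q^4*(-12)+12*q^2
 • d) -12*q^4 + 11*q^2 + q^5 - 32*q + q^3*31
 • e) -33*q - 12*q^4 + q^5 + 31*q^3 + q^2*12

Expanding (1 + q)*(q - 8)*(q - 4)*(q - 1)*q:
= q*(-32) + q^3*31 + q^5 + q^2*12 + q^4*(-12)
b) q*(-32) + q^3*31 + q^5 + q^2*12 + q^4*(-12)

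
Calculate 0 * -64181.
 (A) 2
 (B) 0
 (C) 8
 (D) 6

0 * -64181 = 0
B) 0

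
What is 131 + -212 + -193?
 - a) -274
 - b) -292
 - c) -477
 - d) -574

First: 131 + -212 = -81
Then: -81 + -193 = -274
a) -274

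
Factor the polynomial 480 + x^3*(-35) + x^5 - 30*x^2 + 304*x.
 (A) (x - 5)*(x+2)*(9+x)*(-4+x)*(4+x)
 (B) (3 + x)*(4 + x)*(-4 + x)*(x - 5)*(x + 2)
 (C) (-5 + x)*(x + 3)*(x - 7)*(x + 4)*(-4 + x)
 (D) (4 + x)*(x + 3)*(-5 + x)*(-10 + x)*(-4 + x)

We need to factor 480 + x^3*(-35) + x^5 - 30*x^2 + 304*x.
The factored form is (3 + x)*(4 + x)*(-4 + x)*(x - 5)*(x + 2).
B) (3 + x)*(4 + x)*(-4 + x)*(x - 5)*(x + 2)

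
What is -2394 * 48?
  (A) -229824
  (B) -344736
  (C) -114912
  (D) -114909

-2394 * 48 = -114912
C) -114912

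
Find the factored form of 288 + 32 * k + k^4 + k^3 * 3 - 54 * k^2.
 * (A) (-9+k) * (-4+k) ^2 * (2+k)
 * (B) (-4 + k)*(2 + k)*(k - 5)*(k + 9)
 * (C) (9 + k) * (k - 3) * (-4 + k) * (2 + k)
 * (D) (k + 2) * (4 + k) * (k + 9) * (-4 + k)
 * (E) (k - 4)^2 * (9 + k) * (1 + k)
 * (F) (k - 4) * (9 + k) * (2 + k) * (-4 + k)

We need to factor 288 + 32 * k + k^4 + k^3 * 3 - 54 * k^2.
The factored form is (k - 4) * (9 + k) * (2 + k) * (-4 + k).
F) (k - 4) * (9 + k) * (2 + k) * (-4 + k)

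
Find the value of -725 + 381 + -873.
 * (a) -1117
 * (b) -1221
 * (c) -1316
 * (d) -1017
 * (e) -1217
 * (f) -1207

First: -725 + 381 = -344
Then: -344 + -873 = -1217
e) -1217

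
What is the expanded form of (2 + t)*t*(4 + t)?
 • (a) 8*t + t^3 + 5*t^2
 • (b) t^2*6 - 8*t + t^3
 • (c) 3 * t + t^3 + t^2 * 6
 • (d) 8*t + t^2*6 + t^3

Expanding (2 + t)*t*(4 + t):
= 8*t + t^2*6 + t^3
d) 8*t + t^2*6 + t^3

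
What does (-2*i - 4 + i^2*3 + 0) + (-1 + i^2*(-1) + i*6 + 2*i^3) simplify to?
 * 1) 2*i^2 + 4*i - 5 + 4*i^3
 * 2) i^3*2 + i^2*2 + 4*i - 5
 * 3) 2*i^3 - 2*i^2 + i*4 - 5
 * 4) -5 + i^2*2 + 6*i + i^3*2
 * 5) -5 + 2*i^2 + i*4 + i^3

Adding the polynomials and combining like terms:
(-2*i - 4 + i^2*3 + 0) + (-1 + i^2*(-1) + i*6 + 2*i^3)
= i^3*2 + i^2*2 + 4*i - 5
2) i^3*2 + i^2*2 + 4*i - 5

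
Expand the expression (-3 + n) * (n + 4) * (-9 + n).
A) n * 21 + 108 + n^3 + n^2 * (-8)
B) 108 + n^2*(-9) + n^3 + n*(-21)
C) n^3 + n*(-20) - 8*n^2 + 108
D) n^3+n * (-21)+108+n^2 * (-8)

Expanding (-3 + n) * (n + 4) * (-9 + n):
= n^3+n * (-21)+108+n^2 * (-8)
D) n^3+n * (-21)+108+n^2 * (-8)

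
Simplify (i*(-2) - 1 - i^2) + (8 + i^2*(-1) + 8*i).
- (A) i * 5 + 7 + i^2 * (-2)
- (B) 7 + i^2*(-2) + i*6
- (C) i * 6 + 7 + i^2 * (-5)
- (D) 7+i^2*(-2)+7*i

Adding the polynomials and combining like terms:
(i*(-2) - 1 - i^2) + (8 + i^2*(-1) + 8*i)
= 7 + i^2*(-2) + i*6
B) 7 + i^2*(-2) + i*6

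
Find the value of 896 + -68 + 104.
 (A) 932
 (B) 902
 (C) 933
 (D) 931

First: 896 + -68 = 828
Then: 828 + 104 = 932
A) 932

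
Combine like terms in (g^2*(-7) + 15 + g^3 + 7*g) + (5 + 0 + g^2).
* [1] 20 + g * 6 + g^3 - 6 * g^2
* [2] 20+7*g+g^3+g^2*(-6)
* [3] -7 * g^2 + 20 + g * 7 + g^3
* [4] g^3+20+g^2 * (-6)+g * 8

Adding the polynomials and combining like terms:
(g^2*(-7) + 15 + g^3 + 7*g) + (5 + 0 + g^2)
= 20+7*g+g^3+g^2*(-6)
2) 20+7*g+g^3+g^2*(-6)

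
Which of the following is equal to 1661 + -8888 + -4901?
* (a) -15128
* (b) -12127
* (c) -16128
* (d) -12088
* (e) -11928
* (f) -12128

First: 1661 + -8888 = -7227
Then: -7227 + -4901 = -12128
f) -12128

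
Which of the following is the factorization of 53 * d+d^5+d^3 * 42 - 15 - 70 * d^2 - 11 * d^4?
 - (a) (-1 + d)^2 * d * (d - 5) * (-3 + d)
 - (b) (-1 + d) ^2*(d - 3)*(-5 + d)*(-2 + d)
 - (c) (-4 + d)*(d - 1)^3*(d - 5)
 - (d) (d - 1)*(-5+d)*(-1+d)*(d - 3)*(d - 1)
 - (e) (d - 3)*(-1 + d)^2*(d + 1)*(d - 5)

We need to factor 53 * d+d^5+d^3 * 42 - 15 - 70 * d^2 - 11 * d^4.
The factored form is (d - 1)*(-5+d)*(-1+d)*(d - 3)*(d - 1).
d) (d - 1)*(-5+d)*(-1+d)*(d - 3)*(d - 1)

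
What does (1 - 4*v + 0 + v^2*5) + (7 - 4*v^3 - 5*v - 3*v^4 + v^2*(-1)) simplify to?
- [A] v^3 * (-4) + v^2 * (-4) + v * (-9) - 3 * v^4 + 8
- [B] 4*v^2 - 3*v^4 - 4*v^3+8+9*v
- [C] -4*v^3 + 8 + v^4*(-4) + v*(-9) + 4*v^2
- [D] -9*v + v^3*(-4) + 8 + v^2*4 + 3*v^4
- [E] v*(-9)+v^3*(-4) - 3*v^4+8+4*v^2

Adding the polynomials and combining like terms:
(1 - 4*v + 0 + v^2*5) + (7 - 4*v^3 - 5*v - 3*v^4 + v^2*(-1))
= v*(-9)+v^3*(-4) - 3*v^4+8+4*v^2
E) v*(-9)+v^3*(-4) - 3*v^4+8+4*v^2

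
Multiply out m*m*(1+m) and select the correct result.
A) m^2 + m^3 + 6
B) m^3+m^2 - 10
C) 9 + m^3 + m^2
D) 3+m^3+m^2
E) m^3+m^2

Expanding m*m*(1+m):
= m^3+m^2
E) m^3+m^2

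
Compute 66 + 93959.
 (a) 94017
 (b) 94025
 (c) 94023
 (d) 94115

66 + 93959 = 94025
b) 94025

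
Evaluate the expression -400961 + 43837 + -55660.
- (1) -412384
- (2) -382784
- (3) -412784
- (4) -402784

First: -400961 + 43837 = -357124
Then: -357124 + -55660 = -412784
3) -412784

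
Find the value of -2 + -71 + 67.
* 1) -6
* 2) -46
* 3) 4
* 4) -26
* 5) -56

First: -2 + -71 = -73
Then: -73 + 67 = -6
1) -6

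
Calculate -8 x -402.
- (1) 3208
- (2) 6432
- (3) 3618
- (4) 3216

-8 * -402 = 3216
4) 3216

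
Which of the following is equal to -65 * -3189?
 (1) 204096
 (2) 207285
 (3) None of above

-65 * -3189 = 207285
2) 207285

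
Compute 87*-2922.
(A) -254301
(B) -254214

87 * -2922 = -254214
B) -254214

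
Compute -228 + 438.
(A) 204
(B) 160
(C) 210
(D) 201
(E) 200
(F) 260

-228 + 438 = 210
C) 210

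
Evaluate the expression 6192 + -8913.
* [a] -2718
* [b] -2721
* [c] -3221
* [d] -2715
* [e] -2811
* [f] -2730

6192 + -8913 = -2721
b) -2721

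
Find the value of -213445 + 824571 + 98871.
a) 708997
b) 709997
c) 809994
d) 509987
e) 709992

First: -213445 + 824571 = 611126
Then: 611126 + 98871 = 709997
b) 709997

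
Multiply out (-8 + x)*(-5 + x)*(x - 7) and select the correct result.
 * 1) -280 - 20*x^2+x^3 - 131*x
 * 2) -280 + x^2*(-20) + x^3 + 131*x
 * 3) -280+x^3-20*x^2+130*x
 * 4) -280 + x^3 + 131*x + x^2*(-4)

Expanding (-8 + x)*(-5 + x)*(x - 7):
= -280 + x^2*(-20) + x^3 + 131*x
2) -280 + x^2*(-20) + x^3 + 131*x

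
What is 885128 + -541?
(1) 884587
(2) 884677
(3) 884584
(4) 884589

885128 + -541 = 884587
1) 884587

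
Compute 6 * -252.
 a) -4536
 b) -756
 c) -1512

6 * -252 = -1512
c) -1512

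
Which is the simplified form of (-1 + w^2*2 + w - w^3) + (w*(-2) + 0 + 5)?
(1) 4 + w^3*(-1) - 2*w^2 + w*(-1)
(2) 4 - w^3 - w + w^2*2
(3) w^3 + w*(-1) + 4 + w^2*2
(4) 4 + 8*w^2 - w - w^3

Adding the polynomials and combining like terms:
(-1 + w^2*2 + w - w^3) + (w*(-2) + 0 + 5)
= 4 - w^3 - w + w^2*2
2) 4 - w^3 - w + w^2*2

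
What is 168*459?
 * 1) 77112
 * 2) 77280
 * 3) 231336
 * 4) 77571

168 * 459 = 77112
1) 77112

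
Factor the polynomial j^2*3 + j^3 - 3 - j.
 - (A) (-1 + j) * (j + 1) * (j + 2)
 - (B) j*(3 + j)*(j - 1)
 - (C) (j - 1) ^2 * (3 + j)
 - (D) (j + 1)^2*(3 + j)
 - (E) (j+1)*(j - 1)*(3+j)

We need to factor j^2*3 + j^3 - 3 - j.
The factored form is (j+1)*(j - 1)*(3+j).
E) (j+1)*(j - 1)*(3+j)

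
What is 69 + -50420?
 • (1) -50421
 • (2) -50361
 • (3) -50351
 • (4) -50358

69 + -50420 = -50351
3) -50351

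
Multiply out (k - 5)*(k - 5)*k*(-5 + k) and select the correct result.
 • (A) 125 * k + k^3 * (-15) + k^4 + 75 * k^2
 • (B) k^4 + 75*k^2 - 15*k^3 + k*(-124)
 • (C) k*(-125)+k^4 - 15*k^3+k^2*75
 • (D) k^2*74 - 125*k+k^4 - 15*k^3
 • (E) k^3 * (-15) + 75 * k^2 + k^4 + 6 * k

Expanding (k - 5)*(k - 5)*k*(-5 + k):
= k*(-125)+k^4 - 15*k^3+k^2*75
C) k*(-125)+k^4 - 15*k^3+k^2*75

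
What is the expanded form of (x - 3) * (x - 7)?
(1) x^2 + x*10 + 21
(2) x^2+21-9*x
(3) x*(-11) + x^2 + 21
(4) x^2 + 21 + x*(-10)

Expanding (x - 3) * (x - 7):
= x^2 + 21 + x*(-10)
4) x^2 + 21 + x*(-10)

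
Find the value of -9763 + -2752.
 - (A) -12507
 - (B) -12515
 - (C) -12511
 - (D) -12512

-9763 + -2752 = -12515
B) -12515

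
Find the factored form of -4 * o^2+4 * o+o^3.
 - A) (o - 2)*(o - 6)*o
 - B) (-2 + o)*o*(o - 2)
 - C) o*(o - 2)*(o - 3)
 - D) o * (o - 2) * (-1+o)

We need to factor -4 * o^2+4 * o+o^3.
The factored form is (-2 + o)*o*(o - 2).
B) (-2 + o)*o*(o - 2)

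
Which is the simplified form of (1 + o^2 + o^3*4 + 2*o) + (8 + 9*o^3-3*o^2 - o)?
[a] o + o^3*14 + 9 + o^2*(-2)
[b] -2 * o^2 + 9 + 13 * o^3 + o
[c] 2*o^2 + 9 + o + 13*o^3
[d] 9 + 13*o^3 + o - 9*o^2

Adding the polynomials and combining like terms:
(1 + o^2 + o^3*4 + 2*o) + (8 + 9*o^3 - 3*o^2 - o)
= -2 * o^2 + 9 + 13 * o^3 + o
b) -2 * o^2 + 9 + 13 * o^3 + o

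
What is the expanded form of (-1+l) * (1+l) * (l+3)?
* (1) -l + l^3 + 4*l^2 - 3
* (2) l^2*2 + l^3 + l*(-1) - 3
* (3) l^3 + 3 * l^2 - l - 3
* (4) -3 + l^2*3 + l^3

Expanding (-1+l) * (1+l) * (l+3):
= l^3 + 3 * l^2 - l - 3
3) l^3 + 3 * l^2 - l - 3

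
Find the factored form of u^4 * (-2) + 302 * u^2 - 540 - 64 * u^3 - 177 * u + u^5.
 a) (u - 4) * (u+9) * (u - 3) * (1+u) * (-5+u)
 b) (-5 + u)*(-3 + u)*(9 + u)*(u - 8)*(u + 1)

We need to factor u^4 * (-2) + 302 * u^2 - 540 - 64 * u^3 - 177 * u + u^5.
The factored form is (u - 4) * (u+9) * (u - 3) * (1+u) * (-5+u).
a) (u - 4) * (u+9) * (u - 3) * (1+u) * (-5+u)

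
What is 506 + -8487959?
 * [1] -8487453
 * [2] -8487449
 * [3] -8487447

506 + -8487959 = -8487453
1) -8487453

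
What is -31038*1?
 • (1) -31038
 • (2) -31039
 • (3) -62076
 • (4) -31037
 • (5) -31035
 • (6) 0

-31038 * 1 = -31038
1) -31038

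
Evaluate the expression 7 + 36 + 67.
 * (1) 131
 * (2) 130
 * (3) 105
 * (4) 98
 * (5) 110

First: 7 + 36 = 43
Then: 43 + 67 = 110
5) 110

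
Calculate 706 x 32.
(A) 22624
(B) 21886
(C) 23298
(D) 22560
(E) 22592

706 * 32 = 22592
E) 22592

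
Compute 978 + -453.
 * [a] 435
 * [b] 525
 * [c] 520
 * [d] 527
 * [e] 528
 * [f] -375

978 + -453 = 525
b) 525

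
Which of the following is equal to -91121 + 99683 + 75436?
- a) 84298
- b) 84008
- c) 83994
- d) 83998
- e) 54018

First: -91121 + 99683 = 8562
Then: 8562 + 75436 = 83998
d) 83998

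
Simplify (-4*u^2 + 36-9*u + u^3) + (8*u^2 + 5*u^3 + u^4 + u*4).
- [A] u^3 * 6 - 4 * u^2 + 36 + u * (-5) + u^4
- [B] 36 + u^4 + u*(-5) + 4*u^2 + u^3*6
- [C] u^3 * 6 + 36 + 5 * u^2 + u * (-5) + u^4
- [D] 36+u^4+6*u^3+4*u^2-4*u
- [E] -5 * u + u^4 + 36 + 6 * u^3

Adding the polynomials and combining like terms:
(-4*u^2 + 36 - 9*u + u^3) + (8*u^2 + 5*u^3 + u^4 + u*4)
= 36 + u^4 + u*(-5) + 4*u^2 + u^3*6
B) 36 + u^4 + u*(-5) + 4*u^2 + u^3*6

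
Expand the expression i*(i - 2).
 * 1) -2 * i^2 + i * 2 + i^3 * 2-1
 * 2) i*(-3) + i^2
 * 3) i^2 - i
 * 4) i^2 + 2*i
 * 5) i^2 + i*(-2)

Expanding i*(i - 2):
= i^2 + i*(-2)
5) i^2 + i*(-2)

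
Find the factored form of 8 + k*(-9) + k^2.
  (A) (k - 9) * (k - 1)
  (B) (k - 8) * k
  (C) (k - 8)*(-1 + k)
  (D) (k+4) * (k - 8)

We need to factor 8 + k*(-9) + k^2.
The factored form is (k - 8)*(-1 + k).
C) (k - 8)*(-1 + k)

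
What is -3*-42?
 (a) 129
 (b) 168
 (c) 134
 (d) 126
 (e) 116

-3 * -42 = 126
d) 126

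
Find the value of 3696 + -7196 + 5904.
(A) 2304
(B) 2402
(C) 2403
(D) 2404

First: 3696 + -7196 = -3500
Then: -3500 + 5904 = 2404
D) 2404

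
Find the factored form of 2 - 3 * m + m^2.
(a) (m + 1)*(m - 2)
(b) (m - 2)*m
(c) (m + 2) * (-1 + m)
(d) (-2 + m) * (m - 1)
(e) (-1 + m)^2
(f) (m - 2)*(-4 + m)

We need to factor 2 - 3 * m + m^2.
The factored form is (-2 + m) * (m - 1).
d) (-2 + m) * (m - 1)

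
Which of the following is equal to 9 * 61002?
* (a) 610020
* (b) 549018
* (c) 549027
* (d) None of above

9 * 61002 = 549018
b) 549018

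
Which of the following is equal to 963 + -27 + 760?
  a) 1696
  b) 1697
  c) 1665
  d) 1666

First: 963 + -27 = 936
Then: 936 + 760 = 1696
a) 1696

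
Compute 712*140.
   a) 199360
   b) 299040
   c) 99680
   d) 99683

712 * 140 = 99680
c) 99680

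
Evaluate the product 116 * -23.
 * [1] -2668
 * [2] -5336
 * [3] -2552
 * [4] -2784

116 * -23 = -2668
1) -2668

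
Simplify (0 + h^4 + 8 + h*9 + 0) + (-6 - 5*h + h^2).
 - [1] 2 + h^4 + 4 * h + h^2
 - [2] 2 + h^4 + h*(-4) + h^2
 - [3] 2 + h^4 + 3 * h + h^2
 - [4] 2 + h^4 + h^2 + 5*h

Adding the polynomials and combining like terms:
(0 + h^4 + 8 + h*9 + 0) + (-6 - 5*h + h^2)
= 2 + h^4 + 4 * h + h^2
1) 2 + h^4 + 4 * h + h^2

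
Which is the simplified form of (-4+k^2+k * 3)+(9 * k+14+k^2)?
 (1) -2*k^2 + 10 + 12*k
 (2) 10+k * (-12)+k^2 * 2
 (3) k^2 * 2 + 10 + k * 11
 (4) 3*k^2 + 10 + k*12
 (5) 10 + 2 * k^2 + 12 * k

Adding the polynomials and combining like terms:
(-4 + k^2 + k*3) + (9*k + 14 + k^2)
= 10 + 2 * k^2 + 12 * k
5) 10 + 2 * k^2 + 12 * k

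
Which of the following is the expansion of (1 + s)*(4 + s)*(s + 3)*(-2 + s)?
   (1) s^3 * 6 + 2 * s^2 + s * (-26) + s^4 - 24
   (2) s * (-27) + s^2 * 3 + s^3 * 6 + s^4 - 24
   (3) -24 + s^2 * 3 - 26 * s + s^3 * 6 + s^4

Expanding (1 + s)*(4 + s)*(s + 3)*(-2 + s):
= -24 + s^2 * 3 - 26 * s + s^3 * 6 + s^4
3) -24 + s^2 * 3 - 26 * s + s^3 * 6 + s^4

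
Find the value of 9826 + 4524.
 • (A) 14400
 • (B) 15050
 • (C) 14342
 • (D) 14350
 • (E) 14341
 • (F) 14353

9826 + 4524 = 14350
D) 14350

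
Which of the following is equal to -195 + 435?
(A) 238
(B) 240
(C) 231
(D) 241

-195 + 435 = 240
B) 240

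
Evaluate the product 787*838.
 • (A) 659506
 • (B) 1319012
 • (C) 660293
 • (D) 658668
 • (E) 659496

787 * 838 = 659506
A) 659506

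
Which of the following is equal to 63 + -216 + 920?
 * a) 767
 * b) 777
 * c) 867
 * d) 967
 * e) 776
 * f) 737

First: 63 + -216 = -153
Then: -153 + 920 = 767
a) 767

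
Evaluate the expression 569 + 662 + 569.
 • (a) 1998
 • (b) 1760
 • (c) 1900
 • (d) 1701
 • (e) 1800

First: 569 + 662 = 1231
Then: 1231 + 569 = 1800
e) 1800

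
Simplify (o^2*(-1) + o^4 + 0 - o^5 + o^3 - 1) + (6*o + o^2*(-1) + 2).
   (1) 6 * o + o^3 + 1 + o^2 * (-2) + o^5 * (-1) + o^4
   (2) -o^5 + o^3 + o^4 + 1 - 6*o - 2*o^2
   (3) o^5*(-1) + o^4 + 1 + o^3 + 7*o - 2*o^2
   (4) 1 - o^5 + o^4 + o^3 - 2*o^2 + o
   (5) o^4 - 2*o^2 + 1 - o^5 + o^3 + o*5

Adding the polynomials and combining like terms:
(o^2*(-1) + o^4 + 0 - o^5 + o^3 - 1) + (6*o + o^2*(-1) + 2)
= 6 * o + o^3 + 1 + o^2 * (-2) + o^5 * (-1) + o^4
1) 6 * o + o^3 + 1 + o^2 * (-2) + o^5 * (-1) + o^4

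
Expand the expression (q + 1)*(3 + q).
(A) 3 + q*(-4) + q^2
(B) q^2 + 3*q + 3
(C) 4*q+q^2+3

Expanding (q + 1)*(3 + q):
= 4*q+q^2+3
C) 4*q+q^2+3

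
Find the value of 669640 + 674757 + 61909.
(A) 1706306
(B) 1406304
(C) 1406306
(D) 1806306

First: 669640 + 674757 = 1344397
Then: 1344397 + 61909 = 1406306
C) 1406306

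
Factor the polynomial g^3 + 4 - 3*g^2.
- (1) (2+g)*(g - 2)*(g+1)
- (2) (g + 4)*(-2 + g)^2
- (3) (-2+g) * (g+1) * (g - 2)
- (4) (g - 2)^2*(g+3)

We need to factor g^3 + 4 - 3*g^2.
The factored form is (-2+g) * (g+1) * (g - 2).
3) (-2+g) * (g+1) * (g - 2)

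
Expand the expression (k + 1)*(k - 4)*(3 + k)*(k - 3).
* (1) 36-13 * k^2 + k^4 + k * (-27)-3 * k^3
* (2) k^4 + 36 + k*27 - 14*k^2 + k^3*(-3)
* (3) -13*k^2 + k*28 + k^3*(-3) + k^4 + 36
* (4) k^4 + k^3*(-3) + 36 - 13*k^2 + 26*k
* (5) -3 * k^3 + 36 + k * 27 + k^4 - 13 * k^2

Expanding (k + 1)*(k - 4)*(3 + k)*(k - 3):
= -3 * k^3 + 36 + k * 27 + k^4 - 13 * k^2
5) -3 * k^3 + 36 + k * 27 + k^4 - 13 * k^2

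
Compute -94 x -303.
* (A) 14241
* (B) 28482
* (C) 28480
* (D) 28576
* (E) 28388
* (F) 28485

-94 * -303 = 28482
B) 28482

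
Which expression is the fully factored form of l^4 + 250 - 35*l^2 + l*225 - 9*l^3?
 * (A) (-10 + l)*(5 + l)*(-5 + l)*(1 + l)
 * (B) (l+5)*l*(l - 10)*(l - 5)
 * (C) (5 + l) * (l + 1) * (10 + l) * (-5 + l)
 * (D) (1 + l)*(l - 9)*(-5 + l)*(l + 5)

We need to factor l^4 + 250 - 35*l^2 + l*225 - 9*l^3.
The factored form is (-10 + l)*(5 + l)*(-5 + l)*(1 + l).
A) (-10 + l)*(5 + l)*(-5 + l)*(1 + l)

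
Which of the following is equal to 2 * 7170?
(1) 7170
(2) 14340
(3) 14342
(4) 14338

2 * 7170 = 14340
2) 14340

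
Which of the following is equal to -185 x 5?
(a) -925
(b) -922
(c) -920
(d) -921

-185 * 5 = -925
a) -925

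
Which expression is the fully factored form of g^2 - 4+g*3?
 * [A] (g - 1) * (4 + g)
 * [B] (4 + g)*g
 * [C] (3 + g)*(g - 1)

We need to factor g^2 - 4+g*3.
The factored form is (g - 1) * (4 + g).
A) (g - 1) * (4 + g)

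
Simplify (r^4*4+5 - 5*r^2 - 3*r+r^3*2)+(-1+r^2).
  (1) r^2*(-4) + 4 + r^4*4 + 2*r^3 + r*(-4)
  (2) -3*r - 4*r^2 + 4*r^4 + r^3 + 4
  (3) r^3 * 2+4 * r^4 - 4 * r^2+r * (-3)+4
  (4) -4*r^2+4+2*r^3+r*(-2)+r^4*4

Adding the polynomials and combining like terms:
(r^4*4 + 5 - 5*r^2 - 3*r + r^3*2) + (-1 + r^2)
= r^3 * 2+4 * r^4 - 4 * r^2+r * (-3)+4
3) r^3 * 2+4 * r^4 - 4 * r^2+r * (-3)+4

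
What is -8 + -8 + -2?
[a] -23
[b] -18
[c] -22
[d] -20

First: -8 + -8 = -16
Then: -16 + -2 = -18
b) -18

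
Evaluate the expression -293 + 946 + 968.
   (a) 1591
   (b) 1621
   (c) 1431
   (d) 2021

First: -293 + 946 = 653
Then: 653 + 968 = 1621
b) 1621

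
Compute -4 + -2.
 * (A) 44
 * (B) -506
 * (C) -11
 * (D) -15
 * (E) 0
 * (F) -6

-4 + -2 = -6
F) -6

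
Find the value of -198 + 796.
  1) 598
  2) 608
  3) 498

-198 + 796 = 598
1) 598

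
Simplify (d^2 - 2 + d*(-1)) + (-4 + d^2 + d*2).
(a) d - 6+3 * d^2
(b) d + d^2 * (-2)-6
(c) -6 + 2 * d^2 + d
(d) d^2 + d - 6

Adding the polynomials and combining like terms:
(d^2 - 2 + d*(-1)) + (-4 + d^2 + d*2)
= -6 + 2 * d^2 + d
c) -6 + 2 * d^2 + d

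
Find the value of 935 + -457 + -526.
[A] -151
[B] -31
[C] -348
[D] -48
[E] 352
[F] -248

First: 935 + -457 = 478
Then: 478 + -526 = -48
D) -48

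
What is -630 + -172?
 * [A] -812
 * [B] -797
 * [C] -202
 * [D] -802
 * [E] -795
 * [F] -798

-630 + -172 = -802
D) -802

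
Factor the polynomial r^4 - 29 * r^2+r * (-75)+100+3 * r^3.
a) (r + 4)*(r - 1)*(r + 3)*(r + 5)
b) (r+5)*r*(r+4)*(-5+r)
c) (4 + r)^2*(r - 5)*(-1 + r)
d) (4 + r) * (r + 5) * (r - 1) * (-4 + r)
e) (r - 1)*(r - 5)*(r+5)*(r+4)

We need to factor r^4 - 29 * r^2+r * (-75)+100+3 * r^3.
The factored form is (r - 1)*(r - 5)*(r+5)*(r+4).
e) (r - 1)*(r - 5)*(r+5)*(r+4)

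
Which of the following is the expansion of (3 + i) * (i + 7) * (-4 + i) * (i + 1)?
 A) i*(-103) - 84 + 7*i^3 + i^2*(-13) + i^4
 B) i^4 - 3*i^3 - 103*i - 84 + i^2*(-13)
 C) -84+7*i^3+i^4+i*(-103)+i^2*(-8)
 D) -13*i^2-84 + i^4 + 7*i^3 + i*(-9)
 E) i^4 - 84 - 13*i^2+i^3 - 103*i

Expanding (3 + i) * (i + 7) * (-4 + i) * (i + 1):
= i*(-103) - 84 + 7*i^3 + i^2*(-13) + i^4
A) i*(-103) - 84 + 7*i^3 + i^2*(-13) + i^4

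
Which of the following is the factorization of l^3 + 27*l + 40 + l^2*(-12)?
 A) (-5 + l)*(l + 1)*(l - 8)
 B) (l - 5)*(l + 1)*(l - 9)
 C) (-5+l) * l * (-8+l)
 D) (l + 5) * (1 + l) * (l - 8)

We need to factor l^3 + 27*l + 40 + l^2*(-12).
The factored form is (-5 + l)*(l + 1)*(l - 8).
A) (-5 + l)*(l + 1)*(l - 8)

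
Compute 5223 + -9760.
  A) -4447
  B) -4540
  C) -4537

5223 + -9760 = -4537
C) -4537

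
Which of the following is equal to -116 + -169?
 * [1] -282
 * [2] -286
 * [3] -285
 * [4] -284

-116 + -169 = -285
3) -285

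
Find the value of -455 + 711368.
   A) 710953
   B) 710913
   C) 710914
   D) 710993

-455 + 711368 = 710913
B) 710913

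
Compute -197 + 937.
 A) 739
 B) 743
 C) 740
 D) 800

-197 + 937 = 740
C) 740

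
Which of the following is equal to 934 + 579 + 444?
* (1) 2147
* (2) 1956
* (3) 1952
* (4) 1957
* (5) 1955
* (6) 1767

First: 934 + 579 = 1513
Then: 1513 + 444 = 1957
4) 1957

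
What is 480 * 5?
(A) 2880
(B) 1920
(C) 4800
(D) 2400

480 * 5 = 2400
D) 2400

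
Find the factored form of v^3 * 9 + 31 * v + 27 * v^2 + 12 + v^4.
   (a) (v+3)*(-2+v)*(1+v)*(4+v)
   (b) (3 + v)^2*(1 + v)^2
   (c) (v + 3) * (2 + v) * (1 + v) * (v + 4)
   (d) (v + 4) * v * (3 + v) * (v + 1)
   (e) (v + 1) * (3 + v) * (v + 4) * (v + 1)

We need to factor v^3 * 9 + 31 * v + 27 * v^2 + 12 + v^4.
The factored form is (v + 1) * (3 + v) * (v + 4) * (v + 1).
e) (v + 1) * (3 + v) * (v + 4) * (v + 1)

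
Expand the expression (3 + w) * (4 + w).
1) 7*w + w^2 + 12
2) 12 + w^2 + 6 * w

Expanding (3 + w) * (4 + w):
= 7*w + w^2 + 12
1) 7*w + w^2 + 12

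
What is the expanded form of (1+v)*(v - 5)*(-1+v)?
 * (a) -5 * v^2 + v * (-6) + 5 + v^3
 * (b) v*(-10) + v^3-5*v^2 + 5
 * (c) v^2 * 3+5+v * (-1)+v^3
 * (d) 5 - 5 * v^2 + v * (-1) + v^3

Expanding (1+v)*(v - 5)*(-1+v):
= 5 - 5 * v^2 + v * (-1) + v^3
d) 5 - 5 * v^2 + v * (-1) + v^3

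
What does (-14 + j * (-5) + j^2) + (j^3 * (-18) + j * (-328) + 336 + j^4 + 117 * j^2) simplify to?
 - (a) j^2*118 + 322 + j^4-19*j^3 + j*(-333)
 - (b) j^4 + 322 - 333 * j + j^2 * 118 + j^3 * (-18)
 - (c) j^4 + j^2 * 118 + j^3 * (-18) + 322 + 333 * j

Adding the polynomials and combining like terms:
(-14 + j*(-5) + j^2) + (j^3*(-18) + j*(-328) + 336 + j^4 + 117*j^2)
= j^4 + 322 - 333 * j + j^2 * 118 + j^3 * (-18)
b) j^4 + 322 - 333 * j + j^2 * 118 + j^3 * (-18)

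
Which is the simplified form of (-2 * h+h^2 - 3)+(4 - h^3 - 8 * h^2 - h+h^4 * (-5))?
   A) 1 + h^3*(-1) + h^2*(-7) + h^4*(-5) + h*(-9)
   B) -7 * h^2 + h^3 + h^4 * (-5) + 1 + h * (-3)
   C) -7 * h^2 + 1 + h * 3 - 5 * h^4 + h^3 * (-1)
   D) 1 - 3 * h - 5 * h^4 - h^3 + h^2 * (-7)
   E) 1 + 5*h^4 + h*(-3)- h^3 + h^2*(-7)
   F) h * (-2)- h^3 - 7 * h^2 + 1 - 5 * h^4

Adding the polynomials and combining like terms:
(-2*h + h^2 - 3) + (4 - h^3 - 8*h^2 - h + h^4*(-5))
= 1 - 3 * h - 5 * h^4 - h^3 + h^2 * (-7)
D) 1 - 3 * h - 5 * h^4 - h^3 + h^2 * (-7)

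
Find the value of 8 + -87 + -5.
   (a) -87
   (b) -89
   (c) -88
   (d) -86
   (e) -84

First: 8 + -87 = -79
Then: -79 + -5 = -84
e) -84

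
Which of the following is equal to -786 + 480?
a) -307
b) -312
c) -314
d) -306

-786 + 480 = -306
d) -306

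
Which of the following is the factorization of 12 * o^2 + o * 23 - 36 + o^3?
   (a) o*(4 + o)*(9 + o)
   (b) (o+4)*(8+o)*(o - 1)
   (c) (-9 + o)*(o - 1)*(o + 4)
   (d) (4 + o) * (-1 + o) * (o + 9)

We need to factor 12 * o^2 + o * 23 - 36 + o^3.
The factored form is (4 + o) * (-1 + o) * (o + 9).
d) (4 + o) * (-1 + o) * (o + 9)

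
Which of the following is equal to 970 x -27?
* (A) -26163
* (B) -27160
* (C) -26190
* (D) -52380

970 * -27 = -26190
C) -26190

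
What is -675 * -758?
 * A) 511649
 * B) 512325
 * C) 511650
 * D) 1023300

-675 * -758 = 511650
C) 511650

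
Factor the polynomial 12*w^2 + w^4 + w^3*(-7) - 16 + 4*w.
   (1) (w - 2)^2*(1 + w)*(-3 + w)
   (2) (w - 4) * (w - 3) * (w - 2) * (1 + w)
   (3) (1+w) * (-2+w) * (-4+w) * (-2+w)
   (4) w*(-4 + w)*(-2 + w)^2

We need to factor 12*w^2 + w^4 + w^3*(-7) - 16 + 4*w.
The factored form is (1+w) * (-2+w) * (-4+w) * (-2+w).
3) (1+w) * (-2+w) * (-4+w) * (-2+w)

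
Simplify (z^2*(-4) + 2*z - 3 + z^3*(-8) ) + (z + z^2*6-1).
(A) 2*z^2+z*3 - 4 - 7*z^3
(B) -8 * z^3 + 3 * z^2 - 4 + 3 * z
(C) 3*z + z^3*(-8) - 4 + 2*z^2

Adding the polynomials and combining like terms:
(z^2*(-4) + 2*z - 3 + z^3*(-8)) + (z + z^2*6 - 1)
= 3*z + z^3*(-8) - 4 + 2*z^2
C) 3*z + z^3*(-8) - 4 + 2*z^2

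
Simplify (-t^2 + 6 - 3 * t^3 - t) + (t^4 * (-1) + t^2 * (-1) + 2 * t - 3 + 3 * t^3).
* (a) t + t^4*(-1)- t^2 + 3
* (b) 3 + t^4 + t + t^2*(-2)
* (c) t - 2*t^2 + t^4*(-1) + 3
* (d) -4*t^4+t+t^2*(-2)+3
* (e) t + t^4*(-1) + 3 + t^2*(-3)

Adding the polynomials and combining like terms:
(-t^2 + 6 - 3*t^3 - t) + (t^4*(-1) + t^2*(-1) + 2*t - 3 + 3*t^3)
= t - 2*t^2 + t^4*(-1) + 3
c) t - 2*t^2 + t^4*(-1) + 3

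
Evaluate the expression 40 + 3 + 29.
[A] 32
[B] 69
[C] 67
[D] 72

First: 40 + 3 = 43
Then: 43 + 29 = 72
D) 72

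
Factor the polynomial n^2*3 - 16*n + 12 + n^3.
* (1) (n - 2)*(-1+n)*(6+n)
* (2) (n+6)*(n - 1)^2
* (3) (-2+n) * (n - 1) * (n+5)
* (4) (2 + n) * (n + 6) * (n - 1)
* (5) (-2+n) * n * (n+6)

We need to factor n^2*3 - 16*n + 12 + n^3.
The factored form is (n - 2)*(-1+n)*(6+n).
1) (n - 2)*(-1+n)*(6+n)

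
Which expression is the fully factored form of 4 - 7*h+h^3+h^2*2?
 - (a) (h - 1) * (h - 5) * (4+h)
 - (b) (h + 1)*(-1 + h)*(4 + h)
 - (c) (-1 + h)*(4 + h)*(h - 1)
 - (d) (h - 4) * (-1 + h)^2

We need to factor 4 - 7*h+h^3+h^2*2.
The factored form is (-1 + h)*(4 + h)*(h - 1).
c) (-1 + h)*(4 + h)*(h - 1)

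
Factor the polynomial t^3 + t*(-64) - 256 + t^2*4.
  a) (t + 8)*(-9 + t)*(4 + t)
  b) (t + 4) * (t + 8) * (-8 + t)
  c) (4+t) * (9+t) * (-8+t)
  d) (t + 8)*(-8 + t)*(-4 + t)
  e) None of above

We need to factor t^3 + t*(-64) - 256 + t^2*4.
The factored form is (t + 4) * (t + 8) * (-8 + t).
b) (t + 4) * (t + 8) * (-8 + t)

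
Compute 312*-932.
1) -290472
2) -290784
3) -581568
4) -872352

312 * -932 = -290784
2) -290784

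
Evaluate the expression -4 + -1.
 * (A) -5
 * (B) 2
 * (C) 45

-4 + -1 = -5
A) -5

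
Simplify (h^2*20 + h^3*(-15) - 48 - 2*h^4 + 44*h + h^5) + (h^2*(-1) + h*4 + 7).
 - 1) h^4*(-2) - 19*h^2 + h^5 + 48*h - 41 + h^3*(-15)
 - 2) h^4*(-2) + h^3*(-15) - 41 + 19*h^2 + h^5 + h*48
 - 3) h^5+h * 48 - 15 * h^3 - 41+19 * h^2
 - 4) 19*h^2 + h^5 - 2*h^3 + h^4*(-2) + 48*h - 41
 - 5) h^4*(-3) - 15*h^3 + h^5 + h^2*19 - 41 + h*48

Adding the polynomials and combining like terms:
(h^2*20 + h^3*(-15) - 48 - 2*h^4 + 44*h + h^5) + (h^2*(-1) + h*4 + 7)
= h^4*(-2) + h^3*(-15) - 41 + 19*h^2 + h^5 + h*48
2) h^4*(-2) + h^3*(-15) - 41 + 19*h^2 + h^5 + h*48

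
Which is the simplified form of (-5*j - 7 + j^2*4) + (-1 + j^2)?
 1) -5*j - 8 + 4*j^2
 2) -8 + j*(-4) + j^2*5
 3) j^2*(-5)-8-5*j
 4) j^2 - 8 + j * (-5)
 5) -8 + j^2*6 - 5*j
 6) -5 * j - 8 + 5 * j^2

Adding the polynomials and combining like terms:
(-5*j - 7 + j^2*4) + (-1 + j^2)
= -5 * j - 8 + 5 * j^2
6) -5 * j - 8 + 5 * j^2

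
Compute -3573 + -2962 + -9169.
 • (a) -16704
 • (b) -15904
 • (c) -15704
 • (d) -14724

First: -3573 + -2962 = -6535
Then: -6535 + -9169 = -15704
c) -15704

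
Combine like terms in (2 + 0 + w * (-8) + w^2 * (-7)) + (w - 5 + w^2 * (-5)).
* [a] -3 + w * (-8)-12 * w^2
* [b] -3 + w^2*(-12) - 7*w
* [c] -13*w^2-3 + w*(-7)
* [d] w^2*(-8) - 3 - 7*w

Adding the polynomials and combining like terms:
(2 + 0 + w*(-8) + w^2*(-7)) + (w - 5 + w^2*(-5))
= -3 + w^2*(-12) - 7*w
b) -3 + w^2*(-12) - 7*w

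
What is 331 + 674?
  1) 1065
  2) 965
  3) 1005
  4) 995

331 + 674 = 1005
3) 1005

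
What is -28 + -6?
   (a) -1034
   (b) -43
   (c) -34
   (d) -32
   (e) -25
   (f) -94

-28 + -6 = -34
c) -34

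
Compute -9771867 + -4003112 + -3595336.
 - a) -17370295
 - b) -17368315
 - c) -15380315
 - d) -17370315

First: -9771867 + -4003112 = -13774979
Then: -13774979 + -3595336 = -17370315
d) -17370315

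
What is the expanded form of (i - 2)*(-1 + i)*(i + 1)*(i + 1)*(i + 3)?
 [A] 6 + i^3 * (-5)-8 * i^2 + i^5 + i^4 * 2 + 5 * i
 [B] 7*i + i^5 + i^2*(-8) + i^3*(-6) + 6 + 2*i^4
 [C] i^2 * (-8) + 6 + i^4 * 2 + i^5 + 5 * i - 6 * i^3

Expanding (i - 2)*(-1 + i)*(i + 1)*(i + 1)*(i + 3):
= i^2 * (-8) + 6 + i^4 * 2 + i^5 + 5 * i - 6 * i^3
C) i^2 * (-8) + 6 + i^4 * 2 + i^5 + 5 * i - 6 * i^3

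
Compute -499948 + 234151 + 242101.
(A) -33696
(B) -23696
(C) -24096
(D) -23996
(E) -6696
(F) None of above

First: -499948 + 234151 = -265797
Then: -265797 + 242101 = -23696
B) -23696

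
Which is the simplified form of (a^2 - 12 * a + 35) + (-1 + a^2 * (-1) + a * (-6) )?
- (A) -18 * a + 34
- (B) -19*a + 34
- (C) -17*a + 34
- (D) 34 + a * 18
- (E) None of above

Adding the polynomials and combining like terms:
(a^2 - 12*a + 35) + (-1 + a^2*(-1) + a*(-6))
= -18 * a + 34
A) -18 * a + 34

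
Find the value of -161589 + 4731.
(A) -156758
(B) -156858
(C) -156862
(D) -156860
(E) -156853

-161589 + 4731 = -156858
B) -156858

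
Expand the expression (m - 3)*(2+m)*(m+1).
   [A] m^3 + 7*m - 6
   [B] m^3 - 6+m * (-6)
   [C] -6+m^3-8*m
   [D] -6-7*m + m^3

Expanding (m - 3)*(2+m)*(m+1):
= -6-7*m + m^3
D) -6-7*m + m^3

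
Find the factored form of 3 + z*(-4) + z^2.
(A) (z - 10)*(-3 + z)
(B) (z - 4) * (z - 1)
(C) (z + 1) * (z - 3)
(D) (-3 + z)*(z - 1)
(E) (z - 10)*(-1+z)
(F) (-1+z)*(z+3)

We need to factor 3 + z*(-4) + z^2.
The factored form is (-3 + z)*(z - 1).
D) (-3 + z)*(z - 1)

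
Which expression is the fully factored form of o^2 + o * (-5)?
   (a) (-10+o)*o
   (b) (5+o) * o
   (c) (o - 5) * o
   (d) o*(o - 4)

We need to factor o^2 + o * (-5).
The factored form is (o - 5) * o.
c) (o - 5) * o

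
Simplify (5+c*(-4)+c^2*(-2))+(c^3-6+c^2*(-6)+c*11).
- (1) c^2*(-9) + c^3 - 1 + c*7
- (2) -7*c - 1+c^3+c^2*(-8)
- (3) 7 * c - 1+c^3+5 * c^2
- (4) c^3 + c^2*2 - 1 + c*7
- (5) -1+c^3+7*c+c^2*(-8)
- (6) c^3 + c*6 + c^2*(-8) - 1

Adding the polynomials and combining like terms:
(5 + c*(-4) + c^2*(-2)) + (c^3 - 6 + c^2*(-6) + c*11)
= -1+c^3+7*c+c^2*(-8)
5) -1+c^3+7*c+c^2*(-8)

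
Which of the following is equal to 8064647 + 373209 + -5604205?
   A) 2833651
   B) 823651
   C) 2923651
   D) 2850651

First: 8064647 + 373209 = 8437856
Then: 8437856 + -5604205 = 2833651
A) 2833651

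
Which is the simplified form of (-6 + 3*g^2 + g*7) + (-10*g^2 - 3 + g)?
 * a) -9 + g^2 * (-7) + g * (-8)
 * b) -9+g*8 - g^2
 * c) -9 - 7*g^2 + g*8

Adding the polynomials and combining like terms:
(-6 + 3*g^2 + g*7) + (-10*g^2 - 3 + g)
= -9 - 7*g^2 + g*8
c) -9 - 7*g^2 + g*8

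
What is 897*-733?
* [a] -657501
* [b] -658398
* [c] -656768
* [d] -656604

897 * -733 = -657501
a) -657501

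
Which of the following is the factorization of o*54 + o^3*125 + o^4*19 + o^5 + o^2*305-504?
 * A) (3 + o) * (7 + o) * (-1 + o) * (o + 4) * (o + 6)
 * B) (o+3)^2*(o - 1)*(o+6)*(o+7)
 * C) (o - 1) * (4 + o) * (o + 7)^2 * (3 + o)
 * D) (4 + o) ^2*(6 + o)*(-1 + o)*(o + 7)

We need to factor o*54 + o^3*125 + o^4*19 + o^5 + o^2*305-504.
The factored form is (3 + o) * (7 + o) * (-1 + o) * (o + 4) * (o + 6).
A) (3 + o) * (7 + o) * (-1 + o) * (o + 4) * (o + 6)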